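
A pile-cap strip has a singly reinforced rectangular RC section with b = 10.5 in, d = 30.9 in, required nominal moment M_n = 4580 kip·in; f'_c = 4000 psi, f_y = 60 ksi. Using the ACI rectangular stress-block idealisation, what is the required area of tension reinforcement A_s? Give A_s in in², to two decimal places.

A_s ≈ 2.66 in²

From M_n = 0.85 f'_c a b (d − a/2):
a = d − √(d² − 2M_n/(0.85 f'_c b)) = 30.9 − √(30.9² − 2 × 4580/(0.85 × 4 × 10.5)) = 4.476 in.
A_s = 0.85 f'_c a b / f_y = 0.85 × 4 × 4.476 × 10.5 / 60 = 2.663 in².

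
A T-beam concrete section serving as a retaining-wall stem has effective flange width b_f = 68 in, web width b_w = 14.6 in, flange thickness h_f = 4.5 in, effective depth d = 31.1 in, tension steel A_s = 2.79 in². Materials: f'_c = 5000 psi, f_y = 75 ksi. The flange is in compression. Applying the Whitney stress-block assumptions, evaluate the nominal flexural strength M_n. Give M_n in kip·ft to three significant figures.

Tension: T = A_s f_y = 2.79 × 75 = 209.25 kips.
Try a within the flange: a = T/(0.85 f'_c b_f) = 209.25/(0.85 × 5 × 68) = 0.724 in.
Since a = 0.724 ≤ h_f = 4.5 in, the stress block lies entirely in the flange; analyse as a rectangular beam of width b_f.
M_n = T(d − a/2) = 209.25 × (31.1 − 0.362) = 6431.9 kip·in.
M_n = 6431.9/12 = 535.99 kip·ft.

M_n ≈ 536 kip·ft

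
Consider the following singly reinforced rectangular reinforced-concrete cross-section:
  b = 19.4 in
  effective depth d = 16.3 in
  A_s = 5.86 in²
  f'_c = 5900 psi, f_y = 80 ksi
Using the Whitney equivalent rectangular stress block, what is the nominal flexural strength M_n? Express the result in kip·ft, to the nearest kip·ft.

T = A_s f_y = 5.86 × 80 = 468.8 kips.
a = T/(0.85 f'_c b) = 468.8/(0.85 × 5.9 × 19.4) = 4.819 in.
M_n = T(d − a/2) = 468.8 × (16.3 − 2.4095) = 6511.9 kip·in = 6511.9/12 = 542.66 kip·ft.

M_n ≈ 543 kip·ft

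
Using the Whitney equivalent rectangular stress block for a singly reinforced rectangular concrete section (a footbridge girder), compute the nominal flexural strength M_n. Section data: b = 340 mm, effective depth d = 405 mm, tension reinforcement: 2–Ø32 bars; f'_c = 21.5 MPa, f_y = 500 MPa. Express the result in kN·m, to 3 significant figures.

A_s = 2 × 804 = 1608 mm².
T = A_s f_y = 1608 × 500 = 804000 N = 804 kN.
From C = T: a = T/(0.85 f'_c b) = 804000/(0.85 × 21.5 × 340) = 129.40 mm.
M_n = T(d − a/2) = 804 kN × (405 − 64.7) mm = 273.60 kN·m.

M_n ≈ 274 kN·m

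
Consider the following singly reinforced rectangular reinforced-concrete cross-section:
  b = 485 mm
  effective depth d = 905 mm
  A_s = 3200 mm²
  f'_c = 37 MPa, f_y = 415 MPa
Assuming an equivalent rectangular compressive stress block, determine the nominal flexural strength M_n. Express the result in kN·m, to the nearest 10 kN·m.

M_n ≈ 1140 kN·m

T = A_s f_y = 3200 × 415 = 1328000 N = 1328 kN.
From C = T: a = T/(0.85 f'_c b) = 1328000/(0.85 × 37 × 485) = 87.06 mm.
M_n = T(d − a/2) = 1328 kN × (905 − 43.53) mm = 1144.03 kN·m.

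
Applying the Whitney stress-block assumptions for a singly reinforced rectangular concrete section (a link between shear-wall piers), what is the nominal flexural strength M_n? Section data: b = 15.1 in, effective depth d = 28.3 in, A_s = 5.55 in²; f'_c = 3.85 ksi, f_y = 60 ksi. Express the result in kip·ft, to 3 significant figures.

M_n ≈ 692 kip·ft

T = A_s f_y = 5.55 × 60 = 333 kips.
a = T/(0.85 f'_c b) = 333/(0.85 × 3.85 × 15.1) = 6.739 in.
M_n = T(d − a/2) = 333 × (28.3 − 3.3695) = 8301.9 kip·in = 8301.9/12 = 691.83 kip·ft.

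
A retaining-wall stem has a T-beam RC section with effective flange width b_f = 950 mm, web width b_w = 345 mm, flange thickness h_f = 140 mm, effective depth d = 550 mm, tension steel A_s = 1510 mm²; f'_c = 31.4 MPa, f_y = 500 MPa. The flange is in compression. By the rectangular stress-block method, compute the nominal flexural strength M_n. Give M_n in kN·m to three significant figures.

Tension: T = A_s f_y = 1510 × 500 = 755000 N.
Try a within the flange: a = T/(0.85 f'_c b_f) = 755000/(0.85 × 31.4 × 950) = 29.78 mm.
Since a = 29.78 ≤ h_f = 140 mm, the stress block lies entirely in the flange; analyse as a rectangular beam of width b_f.
M_n = T(d − a/2) = 755000 × (550 − 14.89) = 404.01 × 10⁶ N·mm.
M_n = 404.01 kN·m.

M_n ≈ 404 kN·m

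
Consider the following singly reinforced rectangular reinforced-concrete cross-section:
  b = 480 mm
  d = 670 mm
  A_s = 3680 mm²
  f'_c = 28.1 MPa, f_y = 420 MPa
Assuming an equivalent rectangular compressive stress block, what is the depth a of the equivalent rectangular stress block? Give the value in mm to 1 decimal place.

T = A_s f_y = 3680 × 420 = 1545600 N = 1545.6 kN.
Setting C = 0.85 f'_c a b equal to T: a = 1545600/(0.85 × 28.1 × 480) = 134.8 mm.

a ≈ 134.8 mm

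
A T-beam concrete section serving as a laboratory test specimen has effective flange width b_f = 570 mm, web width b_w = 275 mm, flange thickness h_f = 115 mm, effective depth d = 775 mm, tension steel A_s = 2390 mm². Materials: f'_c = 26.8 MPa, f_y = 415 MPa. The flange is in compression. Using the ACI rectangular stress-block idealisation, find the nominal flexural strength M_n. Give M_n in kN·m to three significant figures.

Tension: T = A_s f_y = 2390 × 415 = 991850 N.
Try a within the flange: a = T/(0.85 f'_c b_f) = 991850/(0.85 × 26.8 × 570) = 76.39 mm.
Since a = 76.39 ≤ h_f = 115 mm, the stress block lies entirely in the flange; analyse as a rectangular beam of width b_f.
M_n = T(d − a/2) = 991850 × (775 − 38.195) = 730.80 × 10⁶ N·mm.
M_n = 730.80 kN·m.

M_n ≈ 731 kN·m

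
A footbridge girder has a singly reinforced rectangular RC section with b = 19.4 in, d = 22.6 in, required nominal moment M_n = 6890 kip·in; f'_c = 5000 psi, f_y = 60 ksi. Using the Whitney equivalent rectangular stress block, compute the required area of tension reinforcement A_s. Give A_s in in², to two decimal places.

A_s ≈ 5.58 in²

From M_n = 0.85 f'_c a b (d − a/2):
a = d − √(d² − 2M_n/(0.85 f'_c b)) = 22.6 − √(22.6² − 2 × 6890/(0.85 × 5 × 19.4)) = 4.063 in.
A_s = 0.85 f'_c a b / f_y = 0.85 × 5 × 4.063 × 19.4 / 60 = 5.583 in².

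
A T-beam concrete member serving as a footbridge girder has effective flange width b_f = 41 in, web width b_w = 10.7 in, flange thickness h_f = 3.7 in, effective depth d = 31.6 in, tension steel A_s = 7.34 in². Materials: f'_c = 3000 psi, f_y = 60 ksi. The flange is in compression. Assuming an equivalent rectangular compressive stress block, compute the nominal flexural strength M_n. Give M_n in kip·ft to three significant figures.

Tension: T = A_s f_y = 7.34 × 60 = 440.4 kips.
Try a within the flange: a = T/(0.85 f'_c b_f) = 440.4/(0.85 × 3 × 41) = 4.212 in.
a = 4.212 > h_f = 3.7 in: the block extends into the web. Split into flange-overhang and web parts.
C_f = 0.85 f'_c (b_f − b_w) h_f = 0.85 × 3 × (41 − 10.7) × 3.7 = 285.9 kips.
Remaining web compression depth: a_w = (T − C_f)/(0.85 f'_c b_w) = (440.4 − 285.9)/(0.85 × 3 × 10.7) = 5.662 in.
M_n = C_f(d − h_f/2) + (T − C_f)(d − a_w/2) = 285.9 × (31.6 − 1.85) + 154.5 × (31.6 − 2.831) = 8505.5 + 4444.8 = 12950.3 kip·in.
M_n = 12950.3/12 = 1079.19 kip·ft.

M_n ≈ 1080 kip·ft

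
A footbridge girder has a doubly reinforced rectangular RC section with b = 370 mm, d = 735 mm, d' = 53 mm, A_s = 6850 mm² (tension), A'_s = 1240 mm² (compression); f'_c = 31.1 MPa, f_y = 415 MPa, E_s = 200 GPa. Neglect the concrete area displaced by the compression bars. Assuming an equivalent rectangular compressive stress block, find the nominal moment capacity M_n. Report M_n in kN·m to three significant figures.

M_n ≈ 1790 kN·m

Assume both tension and compression steel yield.
Net tension couple steel: A_s − A'_s = 5610 mm².
a = (A_s − A'_s) f_y / (0.85 f'_c b) = 2328150/(0.85 × 31.1 × 370) = 238.03 mm.
c = a/β₁ = 238.03/0.828 = 287.48 mm; ε'_s = 0.003(c − d')/c = 0.0024 ≥ f_y/E_s = 0.0021, so compression steel does yield.
M_n = (A_s − A'_s) f_y (d − a/2) + A'_s f_y (d − d') = [2328150 × (735 − 119.015) + 514600 × (735 − 53)] × 10⁻⁶ = 1434.11 + 350.96 = 1785.07 kN·m.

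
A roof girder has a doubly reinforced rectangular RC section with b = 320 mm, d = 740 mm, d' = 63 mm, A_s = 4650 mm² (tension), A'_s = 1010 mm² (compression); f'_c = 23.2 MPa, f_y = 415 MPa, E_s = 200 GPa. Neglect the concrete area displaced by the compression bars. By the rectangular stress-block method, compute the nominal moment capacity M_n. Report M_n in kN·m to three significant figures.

Assume both tension and compression steel yield.
Net tension couple steel: A_s − A'_s = 3640 mm².
a = (A_s − A'_s) f_y / (0.85 f'_c b) = 1510600/(0.85 × 23.2 × 320) = 239.38 mm.
c = a/β₁ = 239.38/0.85 = 281.62 mm; ε'_s = 0.003(c − d')/c = 0.0023 ≥ f_y/E_s = 0.0021, so compression steel does yield.
M_n = (A_s − A'_s) f_y (d − a/2) + A'_s f_y (d − d') = [1510600 × (740 − 119.69) + 419150 × (740 − 63)] × 10⁻⁶ = 937.04 + 283.76 = 1220.80 kN·m.

M_n ≈ 1220 kN·m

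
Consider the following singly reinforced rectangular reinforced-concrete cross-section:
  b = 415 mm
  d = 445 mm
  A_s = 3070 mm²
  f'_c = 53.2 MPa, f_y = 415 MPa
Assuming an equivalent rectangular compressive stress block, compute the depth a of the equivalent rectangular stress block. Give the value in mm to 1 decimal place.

T = A_s f_y = 3070 × 415 = 1274050 N = 1274.05 kN.
Setting C = 0.85 f'_c a b equal to T: a = 1274050/(0.85 × 53.2 × 415) = 67.9 mm.

a ≈ 67.9 mm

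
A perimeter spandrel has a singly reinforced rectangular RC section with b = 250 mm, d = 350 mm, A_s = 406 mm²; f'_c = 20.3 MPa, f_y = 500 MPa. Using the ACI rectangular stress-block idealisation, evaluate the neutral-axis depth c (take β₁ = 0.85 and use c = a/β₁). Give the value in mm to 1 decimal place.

T = A_s f_y = 406 × 500 = 203000 N = 203 kN.
Setting C = 0.85 f'_c a b equal to T: a = 203000/(0.85 × 20.3 × 250) = 47.059 mm.
With β₁ = 0.85, c = a/β₁ = 47.059/0.85 = 55.4 mm.

c ≈ 55.4 mm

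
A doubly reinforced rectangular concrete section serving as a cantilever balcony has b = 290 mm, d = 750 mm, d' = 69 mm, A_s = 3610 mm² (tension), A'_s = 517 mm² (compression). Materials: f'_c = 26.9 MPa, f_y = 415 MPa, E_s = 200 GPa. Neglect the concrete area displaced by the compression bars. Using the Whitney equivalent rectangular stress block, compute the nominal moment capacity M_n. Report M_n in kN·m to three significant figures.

M_n ≈ 985 kN·m

Assume both tension and compression steel yield.
Net tension couple steel: A_s − A'_s = 3093 mm².
a = (A_s − A'_s) f_y / (0.85 f'_c b) = 1283595/(0.85 × 26.9 × 290) = 193.58 mm.
c = a/β₁ = 193.58/0.85 = 227.74 mm; ε'_s = 0.003(c − d')/c = 0.0021 ≥ f_y/E_s = 0.0021, so compression steel does yield.
M_n = (A_s − A'_s) f_y (d − a/2) + A'_s f_y (d − d') = [1283595 × (750 − 96.79) + 214555 × (750 − 69)] × 10⁻⁶ = 838.46 + 146.11 = 984.57 kN·m.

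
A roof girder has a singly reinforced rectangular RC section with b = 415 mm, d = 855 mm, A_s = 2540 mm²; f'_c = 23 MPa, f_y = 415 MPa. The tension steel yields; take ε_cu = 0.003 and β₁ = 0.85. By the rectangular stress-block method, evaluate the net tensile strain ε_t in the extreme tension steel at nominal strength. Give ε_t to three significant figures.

ε_t ≈ 0.0138

a = A_s f_y/(0.85 f'_c b) = 129.92 mm.
β₁ = 0.85, so c = a/β₁ = 129.92/0.85 = 152.85 mm.
From the linear strain diagram with ε_cu = 0.003: ε_t = 0.003 (d − c)/c = 0.003 × (855 − 152.85)/152.85 = 0.0138.
Since ε_t ≥ 0.005, the section is tension-controlled.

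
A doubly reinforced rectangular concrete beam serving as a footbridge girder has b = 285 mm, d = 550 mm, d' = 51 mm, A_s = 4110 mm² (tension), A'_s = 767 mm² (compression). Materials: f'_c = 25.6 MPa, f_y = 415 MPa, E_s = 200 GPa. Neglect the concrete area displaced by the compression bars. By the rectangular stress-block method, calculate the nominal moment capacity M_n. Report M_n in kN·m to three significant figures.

Assume both tension and compression steel yield.
Net tension couple steel: A_s − A'_s = 3343 mm².
a = (A_s − A'_s) f_y / (0.85 f'_c b) = 1387345/(0.85 × 25.6 × 285) = 223.71 mm.
c = a/β₁ = 223.71/0.85 = 263.19 mm; ε'_s = 0.003(c − d')/c = 0.0024 ≥ f_y/E_s = 0.0021, so compression steel does yield.
M_n = (A_s − A'_s) f_y (d − a/2) + A'_s f_y (d − d') = [1387345 × (550 − 111.855) + 318305 × (550 − 51)] × 10⁻⁶ = 607.86 + 158.83 = 766.69 kN·m.

M_n ≈ 767 kN·m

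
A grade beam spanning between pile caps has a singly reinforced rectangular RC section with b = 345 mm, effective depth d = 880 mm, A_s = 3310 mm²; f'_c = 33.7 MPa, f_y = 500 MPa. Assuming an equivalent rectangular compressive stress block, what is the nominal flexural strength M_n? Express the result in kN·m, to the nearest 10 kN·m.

T = A_s f_y = 3310 × 500 = 1655000 N = 1655 kN.
From C = T: a = T/(0.85 f'_c b) = 1655000/(0.85 × 33.7 × 345) = 167.47 mm.
M_n = T(d − a/2) = 1655 kN × (880 − 83.735) mm = 1317.82 kN·m.

M_n ≈ 1320 kN·m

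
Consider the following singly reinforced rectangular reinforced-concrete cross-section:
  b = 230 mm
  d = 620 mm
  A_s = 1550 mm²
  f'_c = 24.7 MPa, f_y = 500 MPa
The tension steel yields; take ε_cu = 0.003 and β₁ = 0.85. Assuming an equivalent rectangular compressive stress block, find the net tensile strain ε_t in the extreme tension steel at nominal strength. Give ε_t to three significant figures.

ε_t ≈ 0.00685

a = A_s f_y/(0.85 f'_c b) = 160.49 mm.
β₁ = 0.85, so c = a/β₁ = 160.49/0.85 = 188.81 mm.
From the linear strain diagram with ε_cu = 0.003: ε_t = 0.003 (d − c)/c = 0.003 × (620 − 188.81)/188.81 = 0.00685.
Since ε_t ≥ 0.005, the section is tension-controlled.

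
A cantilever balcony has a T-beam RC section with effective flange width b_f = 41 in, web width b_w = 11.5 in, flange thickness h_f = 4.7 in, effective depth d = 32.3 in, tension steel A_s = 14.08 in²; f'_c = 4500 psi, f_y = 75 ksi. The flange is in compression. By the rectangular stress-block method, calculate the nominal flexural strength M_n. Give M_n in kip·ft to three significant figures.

Tension: T = A_s f_y = 14.08 × 75 = 1056 kips.
Try a within the flange: a = T/(0.85 f'_c b_f) = 1056/(0.85 × 4.5 × 41) = 6.734 in.
a = 6.734 > h_f = 4.7 in: the block extends into the web. Split into flange-overhang and web parts.
C_f = 0.85 f'_c (b_f − b_w) h_f = 0.85 × 4.5 × (41 − 11.5) × 4.7 = 530.3 kips.
Remaining web compression depth: a_w = (T − C_f)/(0.85 f'_c b_w) = (1056 − 530.3)/(0.85 × 4.5 × 11.5) = 11.951 in.
M_n = C_f(d − h_f/2) + (T − C_f)(d − a_w/2) = 530.3 × (32.3 − 2.35) + 525.7 × (32.3 − 5.9755) = 15882.5 + 13838.8 = 29721.3 kip·in.
M_n = 29721.3/12 = 2476.78 kip·ft.

M_n ≈ 2480 kip·ft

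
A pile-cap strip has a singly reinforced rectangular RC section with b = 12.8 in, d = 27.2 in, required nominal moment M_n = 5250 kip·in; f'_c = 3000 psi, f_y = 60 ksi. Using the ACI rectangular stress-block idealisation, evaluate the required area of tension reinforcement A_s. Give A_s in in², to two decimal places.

From M_n = 0.85 f'_c a b (d − a/2):
a = d − √(d² − 2M_n/(0.85 f'_c b)) = 27.2 − √(27.2² − 2 × 5250/(0.85 × 3 × 12.8)) = 6.751 in.
A_s = 0.85 f'_c a b / f_y = 0.85 × 3 × 6.751 × 12.8 / 60 = 3.673 in².

A_s ≈ 3.67 in²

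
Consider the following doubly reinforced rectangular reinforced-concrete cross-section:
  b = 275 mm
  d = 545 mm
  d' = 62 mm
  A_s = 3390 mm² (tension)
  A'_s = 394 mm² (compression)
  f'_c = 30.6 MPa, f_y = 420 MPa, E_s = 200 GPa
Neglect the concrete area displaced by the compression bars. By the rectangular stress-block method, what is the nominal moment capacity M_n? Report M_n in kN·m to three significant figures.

M_n ≈ 655 kN·m

Assume both tension and compression steel yield.
Net tension couple steel: A_s − A'_s = 2996 mm².
a = (A_s − A'_s) f_y / (0.85 f'_c b) = 1258320/(0.85 × 30.6 × 275) = 175.92 mm.
c = a/β₁ = 175.92/0.831 = 211.70 mm; ε'_s = 0.003(c − d')/c = 0.0021 ≥ f_y/E_s = 0.0021, so compression steel does yield.
M_n = (A_s − A'_s) f_y (d − a/2) + A'_s f_y (d − d') = [1258320 × (545 − 87.96) + 165480 × (545 − 62)] × 10⁻⁶ = 575.10 + 79.93 = 655.03 kN·m.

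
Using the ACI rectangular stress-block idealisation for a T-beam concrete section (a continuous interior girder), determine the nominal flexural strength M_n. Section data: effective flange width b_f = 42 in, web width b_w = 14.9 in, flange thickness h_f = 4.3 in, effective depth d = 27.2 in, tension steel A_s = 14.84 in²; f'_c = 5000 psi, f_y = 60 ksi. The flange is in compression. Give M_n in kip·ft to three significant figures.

M_n ≈ 1830 kip·ft

Tension: T = A_s f_y = 14.84 × 60 = 890.4 kips.
Try a within the flange: a = T/(0.85 f'_c b_f) = 890.4/(0.85 × 5 × 42) = 4.988 in.
a = 4.988 > h_f = 4.3 in: the block extends into the web. Split into flange-overhang and web parts.
C_f = 0.85 f'_c (b_f − b_w) h_f = 0.85 × 5 × (42 − 14.9) × 4.3 = 495.3 kips.
Remaining web compression depth: a_w = (T − C_f)/(0.85 f'_c b_w) = (890.4 − 495.3)/(0.85 × 5 × 14.9) = 6.239 in.
M_n = C_f(d − h_f/2) + (T − C_f)(d − a_w/2) = 495.3 × (27.2 − 2.15) + 395.1 × (27.2 − 3.1195) = 12407.3 + 9514.2 = 21921.5 kip·in.
M_n = 21921.5/12 = 1826.79 kip·ft.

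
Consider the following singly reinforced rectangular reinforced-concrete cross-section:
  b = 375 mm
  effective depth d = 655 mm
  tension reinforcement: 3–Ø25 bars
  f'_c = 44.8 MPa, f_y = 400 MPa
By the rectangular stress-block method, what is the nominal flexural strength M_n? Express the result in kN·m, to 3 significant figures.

A_s = 3 × 491 = 1473 mm².
T = A_s f_y = 1473 × 400 = 589200 N = 589.2 kN.
From C = T: a = T/(0.85 f'_c b) = 589200/(0.85 × 44.8 × 375) = 41.26 mm.
M_n = T(d − a/2) = 589.2 kN × (655 − 20.63) mm = 373.77 kN·m.

M_n ≈ 374 kN·m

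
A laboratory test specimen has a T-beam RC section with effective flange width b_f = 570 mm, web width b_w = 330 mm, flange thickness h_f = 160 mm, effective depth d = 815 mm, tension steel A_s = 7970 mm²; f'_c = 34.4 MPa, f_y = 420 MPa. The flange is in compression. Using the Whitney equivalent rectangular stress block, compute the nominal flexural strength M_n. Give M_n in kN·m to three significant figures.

M_n ≈ 2380 kN·m

Tension: T = A_s f_y = 7970 × 420 = 3347400 N.
Try a within the flange: a = T/(0.85 f'_c b_f) = 3347400/(0.85 × 34.4 × 570) = 200.84 mm.
a = 200.84 > h_f = 160 mm: the block extends into the web. Split into flange-overhang and web parts.
C_f = 0.85 f'_c (b_f − b_w) h_f = 0.85 × 34.4 × (570 − 330) × 160 = 1122816 N.
Remaining web compression depth: a_w = (T − C_f)/(0.85 f'_c b_w) = (3347400 − 1122816)/(0.85 × 34.4 × 330) = 230.55 mm.
M_n = C_f(d − h_f/2) + (T − C_f)(d − a_w/2) = 1122816 × (815 − 80) + 2224584 × (815 − 115.275) = 825.27 + 1556.60 = 2381.87 × 10⁶ N·mm.
M_n = 2381.87 kN·m.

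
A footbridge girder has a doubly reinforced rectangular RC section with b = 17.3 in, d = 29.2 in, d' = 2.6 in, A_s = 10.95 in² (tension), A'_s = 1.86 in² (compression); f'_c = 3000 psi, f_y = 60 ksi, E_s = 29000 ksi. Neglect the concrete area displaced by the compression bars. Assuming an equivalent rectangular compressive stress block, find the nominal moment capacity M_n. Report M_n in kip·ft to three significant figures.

M_n ≈ 1290 kip·ft

Assume both steels yield.
a = (A_s − A'_s) f_y/(0.85 f'_c b) = (10.95 − 1.86) × 60/(0.85 × 3 × 17.3) = 12.363 in.
c = a/β₁ = 12.363/0.85 = 14.545 in; ε'_s = 0.003(c − d')/c = 0.0025 ≥ ε_y = 0.0021, so the compression steel yields.
M_n = (A_s − A'_s) f_y (d − a/2) + A'_s f_y (d − d') = 545.4 × (29.2 − 6.1815) + 111.6 × (29.2 − 2.6) = 12554.3 + 2968.6 = 15522.9 kip·in = 15522.9/12 = 1293.58 kip·ft.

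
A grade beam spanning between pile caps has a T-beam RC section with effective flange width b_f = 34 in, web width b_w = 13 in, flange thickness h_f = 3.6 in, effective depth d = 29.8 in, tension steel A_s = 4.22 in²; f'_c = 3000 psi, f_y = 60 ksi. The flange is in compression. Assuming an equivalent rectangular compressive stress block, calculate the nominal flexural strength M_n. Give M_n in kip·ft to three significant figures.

M_n ≈ 598 kip·ft

Tension: T = A_s f_y = 4.22 × 60 = 253.2 kips.
Try a within the flange: a = T/(0.85 f'_c b_f) = 253.2/(0.85 × 3 × 34) = 2.920 in.
Since a = 2.920 ≤ h_f = 3.6 in, the stress block lies entirely in the flange; analyse as a rectangular beam of width b_f.
M_n = T(d − a/2) = 253.2 × (29.8 − 1.46) = 7175.7 kip·in.
M_n = 7175.7/12 = 597.98 kip·ft.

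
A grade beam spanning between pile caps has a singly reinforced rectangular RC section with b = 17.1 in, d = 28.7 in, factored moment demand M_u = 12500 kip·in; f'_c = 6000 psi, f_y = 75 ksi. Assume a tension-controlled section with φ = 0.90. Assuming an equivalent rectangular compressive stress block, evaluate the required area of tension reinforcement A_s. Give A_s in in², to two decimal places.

M_n = M_u/φ = 12500/0.90 = 13888.9 kip·in.
From M_n = 0.85 f'_c a b (d − a/2):
a = d − √(d² − 2M_n/(0.85 f'_c b)) = 28.7 − √(28.7² − 2 × 13888.9/(0.85 × 6 × 17.1)) = 6.224 in.
A_s = 0.85 f'_c a b / f_y = 0.85 × 6 × 6.224 × 17.1 / 75 = 7.237 in².

A_s ≈ 7.24 in²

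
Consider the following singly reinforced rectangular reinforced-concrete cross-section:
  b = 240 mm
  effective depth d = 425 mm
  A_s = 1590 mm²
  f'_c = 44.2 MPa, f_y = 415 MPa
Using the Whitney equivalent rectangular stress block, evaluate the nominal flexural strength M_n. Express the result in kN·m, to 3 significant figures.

T = A_s f_y = 1590 × 415 = 659850 N = 659.85 kN.
From C = T: a = T/(0.85 f'_c b) = 659850/(0.85 × 44.2 × 240) = 73.18 mm.
M_n = T(d − a/2) = 659.85 kN × (425 − 36.59) mm = 256.29 kN·m.

M_n ≈ 256 kN·m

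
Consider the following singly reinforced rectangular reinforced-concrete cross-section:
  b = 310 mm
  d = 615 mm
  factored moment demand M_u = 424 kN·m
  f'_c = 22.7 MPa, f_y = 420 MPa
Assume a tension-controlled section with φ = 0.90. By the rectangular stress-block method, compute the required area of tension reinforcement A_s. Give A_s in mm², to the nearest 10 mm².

A_s ≈ 2070 mm²

M_n = M_u/φ = 424/0.90 = 471.111 kN·m.
With M_n = 0.85 f'_c a b (d − a/2), solve the quadratic for a:
a = d − √(d² − 2M_n/(0.85 f'_c b)) = 615 − √(615² − 2 × 471.111×10⁶/(0.85 × 22.7 × 310)) = 145.21 mm.
A_s = 0.85 f'_c a b / f_y = 0.85 × 22.7 × 145.21 × 310 / 420 = 2068.0 mm².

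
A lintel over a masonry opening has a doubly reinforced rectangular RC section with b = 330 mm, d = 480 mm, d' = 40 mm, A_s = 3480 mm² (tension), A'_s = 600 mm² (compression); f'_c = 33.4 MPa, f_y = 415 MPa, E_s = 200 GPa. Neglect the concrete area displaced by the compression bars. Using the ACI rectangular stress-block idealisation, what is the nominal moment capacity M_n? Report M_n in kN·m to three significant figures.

M_n ≈ 607 kN·m

Assume both tension and compression steel yield.
Net tension couple steel: A_s − A'_s = 2880 mm².
a = (A_s − A'_s) f_y / (0.85 f'_c b) = 1195200/(0.85 × 33.4 × 330) = 127.57 mm.
c = a/β₁ = 127.57/0.811 = 157.30 mm; ε'_s = 0.003(c − d')/c = 0.0022 ≥ f_y/E_s = 0.0021, so compression steel does yield.
M_n = (A_s − A'_s) f_y (d − a/2) + A'_s f_y (d − d') = [1195200 × (480 − 63.785) + 249000 × (480 − 40)] × 10⁻⁶ = 497.46 + 109.56 = 607.02 kN·m.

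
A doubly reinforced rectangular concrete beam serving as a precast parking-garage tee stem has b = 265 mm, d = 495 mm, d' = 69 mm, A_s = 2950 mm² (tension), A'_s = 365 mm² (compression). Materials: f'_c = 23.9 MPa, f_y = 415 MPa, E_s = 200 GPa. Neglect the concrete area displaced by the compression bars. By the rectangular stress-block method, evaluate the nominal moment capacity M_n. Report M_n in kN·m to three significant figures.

M_n ≈ 489 kN·m

Assume both tension and compression steel yield.
Net tension couple steel: A_s − A'_s = 2585 mm².
a = (A_s − A'_s) f_y / (0.85 f'_c b) = 1072775/(0.85 × 23.9 × 265) = 199.27 mm.
c = a/β₁ = 199.27/0.85 = 234.44 mm; ε'_s = 0.003(c − d')/c = 0.0021 ≥ f_y/E_s = 0.0021, so compression steel does yield.
M_n = (A_s − A'_s) f_y (d − a/2) + A'_s f_y (d − d') = [1072775 × (495 − 99.635) + 151475 × (495 − 69)] × 10⁻⁶ = 424.14 + 64.53 = 488.67 kN·m.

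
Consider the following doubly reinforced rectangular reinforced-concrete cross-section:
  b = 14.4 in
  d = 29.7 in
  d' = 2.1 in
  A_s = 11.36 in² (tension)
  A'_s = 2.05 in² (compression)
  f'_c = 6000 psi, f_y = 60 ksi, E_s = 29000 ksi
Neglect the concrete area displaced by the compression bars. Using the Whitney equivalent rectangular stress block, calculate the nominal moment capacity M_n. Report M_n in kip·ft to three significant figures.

M_n ≈ 1490 kip·ft

Assume both steels yield.
a = (A_s − A'_s) f_y/(0.85 f'_c b) = (11.36 − 2.05) × 60/(0.85 × 6 × 14.4) = 7.606 in.
c = a/β₁ = 7.606/0.75 = 10.141 in; ε'_s = 0.003(c − d')/c = 0.0024 ≥ ε_y = 0.0021, so the compression steel yields.
M_n = (A_s − A'_s) f_y (d − a/2) + A'_s f_y (d − d') = 558.6 × (29.7 − 3.803) + 123 × (29.7 − 2.1) = 14466.1 + 3394.8 = 17860.9 kip·in = 17860.9/12 = 1488.41 kip·ft.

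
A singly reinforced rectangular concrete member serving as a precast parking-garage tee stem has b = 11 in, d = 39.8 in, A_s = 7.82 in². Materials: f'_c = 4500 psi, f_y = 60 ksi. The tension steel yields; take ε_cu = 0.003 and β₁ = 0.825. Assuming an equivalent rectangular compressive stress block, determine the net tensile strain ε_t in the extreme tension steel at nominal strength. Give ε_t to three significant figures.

ε_t ≈ 0.00583

a = A_s f_y/(0.85 f'_c b) = 11.152 in.
β₁ = 0.825, so c = a/β₁ = 11.152/0.825 = 13.518 in.
From the linear strain diagram with ε_cu = 0.003: ε_t = 0.003 (d − c)/c = 0.003 × (39.8 − 13.518)/13.518 = 0.00583.
Since ε_t ≥ 0.005, the section is tension-controlled.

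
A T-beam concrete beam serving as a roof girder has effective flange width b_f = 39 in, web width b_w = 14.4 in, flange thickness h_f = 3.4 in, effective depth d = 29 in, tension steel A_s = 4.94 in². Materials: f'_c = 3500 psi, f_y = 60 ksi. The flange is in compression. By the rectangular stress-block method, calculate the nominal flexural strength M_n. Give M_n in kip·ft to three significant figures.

Tension: T = A_s f_y = 4.94 × 60 = 296.4 kips.
Try a within the flange: a = T/(0.85 f'_c b_f) = 296.4/(0.85 × 3.5 × 39) = 2.555 in.
Since a = 2.555 ≤ h_f = 3.4 in, the stress block lies entirely in the flange; analyse as a rectangular beam of width b_f.
M_n = T(d − a/2) = 296.4 × (29 − 1.2775) = 8216.9 kip·in.
M_n = 8216.9/12 = 684.74 kip·ft.

M_n ≈ 685 kip·ft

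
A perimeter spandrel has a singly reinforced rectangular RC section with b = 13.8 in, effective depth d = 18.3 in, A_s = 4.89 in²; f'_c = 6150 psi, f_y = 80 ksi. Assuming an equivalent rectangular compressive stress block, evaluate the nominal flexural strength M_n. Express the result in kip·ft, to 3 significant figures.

M_n ≈ 508 kip·ft

T = A_s f_y = 4.89 × 80 = 391.2 kips.
a = T/(0.85 f'_c b) = 391.2/(0.85 × 6.15 × 13.8) = 5.423 in.
M_n = T(d − a/2) = 391.2 × (18.3 − 2.7115) = 6098.2 kip·in = 6098.2/12 = 508.18 kip·ft.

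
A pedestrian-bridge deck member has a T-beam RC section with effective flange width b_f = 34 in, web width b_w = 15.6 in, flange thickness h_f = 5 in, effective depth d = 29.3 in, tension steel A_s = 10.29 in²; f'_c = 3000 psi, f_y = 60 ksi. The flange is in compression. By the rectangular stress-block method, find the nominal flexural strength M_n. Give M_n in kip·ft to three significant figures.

M_n ≈ 1310 kip·ft

Tension: T = A_s f_y = 10.29 × 60 = 617.4 kips.
Try a within the flange: a = T/(0.85 f'_c b_f) = 617.4/(0.85 × 3 × 34) = 7.121 in.
a = 7.121 > h_f = 5 in: the block extends into the web. Split into flange-overhang and web parts.
C_f = 0.85 f'_c (b_f − b_w) h_f = 0.85 × 3 × (34 − 15.6) × 5 = 234.6 kips.
Remaining web compression depth: a_w = (T − C_f)/(0.85 f'_c b_w) = (617.4 − 234.6)/(0.85 × 3 × 15.6) = 9.623 in.
M_n = C_f(d − h_f/2) + (T − C_f)(d − a_w/2) = 234.6 × (29.3 − 2.5) + 382.8 × (29.3 − 4.8115) = 6287.3 + 9374.2 = 15661.5 kip·in.
M_n = 15661.5/12 = 1305.13 kip·ft.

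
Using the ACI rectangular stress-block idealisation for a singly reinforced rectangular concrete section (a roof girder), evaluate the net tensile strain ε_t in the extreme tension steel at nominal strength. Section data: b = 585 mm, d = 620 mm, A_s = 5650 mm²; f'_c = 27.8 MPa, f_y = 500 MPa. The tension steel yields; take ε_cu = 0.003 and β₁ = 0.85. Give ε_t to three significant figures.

ε_t ≈ 0.00474

a = A_s f_y/(0.85 f'_c b) = 204.36 mm.
β₁ = 0.85, so c = a/β₁ = 204.36/0.85 = 240.42 mm.
From the linear strain diagram with ε_cu = 0.003: ε_t = 0.003 (d − c)/c = 0.003 × (620 − 240.42)/240.42 = 0.00474.
ε_t is between 0.004 and 0.005 — transition zone.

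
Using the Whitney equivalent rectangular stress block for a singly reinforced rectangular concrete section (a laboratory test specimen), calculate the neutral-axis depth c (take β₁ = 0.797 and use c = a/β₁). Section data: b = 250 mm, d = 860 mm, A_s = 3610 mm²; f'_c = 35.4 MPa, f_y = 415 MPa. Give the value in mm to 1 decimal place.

T = A_s f_y = 3610 × 415 = 1498150 N = 1498.15 kN.
Setting C = 0.85 f'_c a b equal to T: a = 1498150/(0.85 × 35.4 × 250) = 199.156 mm.
With β₁ = 0.797, c = a/β₁ = 199.156/0.797 = 249.9 mm.

c ≈ 249.9 mm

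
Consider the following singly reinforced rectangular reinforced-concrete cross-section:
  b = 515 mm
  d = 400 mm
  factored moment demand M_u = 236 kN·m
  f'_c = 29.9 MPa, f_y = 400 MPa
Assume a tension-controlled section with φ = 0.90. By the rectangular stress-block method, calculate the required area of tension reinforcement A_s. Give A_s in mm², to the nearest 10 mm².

A_s ≈ 1760 mm²

M_n = M_u/φ = 236/0.90 = 262.222 kN·m.
With M_n = 0.85 f'_c a b (d − a/2), solve the quadratic for a:
a = d − √(d² − 2M_n/(0.85 f'_c b)) = 400 − √(400² − 2 × 262.222×10⁶/(0.85 × 29.9 × 515)) = 53.69 mm.
A_s = 0.85 f'_c a b / f_y = 0.85 × 29.9 × 53.69 × 515 / 400 = 1756.8 mm².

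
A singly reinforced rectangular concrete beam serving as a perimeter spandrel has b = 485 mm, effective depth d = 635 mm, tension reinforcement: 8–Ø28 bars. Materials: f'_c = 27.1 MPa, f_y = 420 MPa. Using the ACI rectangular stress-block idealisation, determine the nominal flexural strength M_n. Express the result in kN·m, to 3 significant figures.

M_n ≈ 1120 kN·m

A_s = 8 × 616 = 4928 mm².
T = A_s f_y = 4928 × 420 = 2069760 N = 2069.76 kN.
From C = T: a = T/(0.85 f'_c b) = 2069760/(0.85 × 27.1 × 485) = 185.26 mm.
M_n = T(d − a/2) = 2069.76 kN × (635 − 92.63) mm = 1122.58 kN·m.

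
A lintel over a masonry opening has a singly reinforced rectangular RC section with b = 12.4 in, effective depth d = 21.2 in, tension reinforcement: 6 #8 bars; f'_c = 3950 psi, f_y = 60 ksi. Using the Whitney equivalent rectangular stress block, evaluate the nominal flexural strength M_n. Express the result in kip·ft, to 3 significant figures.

A_s = 6 × 0.79 = 4.74 in².
T = A_s f_y = 4.74 × 60 = 284.4 kips.
a = T/(0.85 f'_c b) = 284.4/(0.85 × 3.95 × 12.4) = 6.831 in.
M_n = T(d − a/2) = 284.4 × (21.2 − 3.4155) = 5057.9 kip·in = 5057.9/12 = 421.49 kip·ft.

M_n ≈ 421 kip·ft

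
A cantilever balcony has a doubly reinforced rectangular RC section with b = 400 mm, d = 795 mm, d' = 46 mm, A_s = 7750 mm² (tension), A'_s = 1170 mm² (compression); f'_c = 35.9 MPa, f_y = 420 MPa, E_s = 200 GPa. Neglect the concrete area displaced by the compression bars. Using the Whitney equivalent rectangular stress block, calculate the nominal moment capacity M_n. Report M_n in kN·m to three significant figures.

M_n ≈ 2250 kN·m

Assume both tension and compression steel yield.
Net tension couple steel: A_s − A'_s = 6580 mm².
a = (A_s − A'_s) f_y / (0.85 f'_c b) = 2763600/(0.85 × 35.9 × 400) = 226.41 mm.
c = a/β₁ = 226.41/0.794 = 285.15 mm; ε'_s = 0.003(c − d')/c = 0.0025 ≥ f_y/E_s = 0.0021, so compression steel does yield.
M_n = (A_s − A'_s) f_y (d − a/2) + A'_s f_y (d − d') = [2763600 × (795 − 113.205) + 491400 × (795 − 46)] × 10⁻⁶ = 1884.21 + 368.06 = 2252.27 kN·m.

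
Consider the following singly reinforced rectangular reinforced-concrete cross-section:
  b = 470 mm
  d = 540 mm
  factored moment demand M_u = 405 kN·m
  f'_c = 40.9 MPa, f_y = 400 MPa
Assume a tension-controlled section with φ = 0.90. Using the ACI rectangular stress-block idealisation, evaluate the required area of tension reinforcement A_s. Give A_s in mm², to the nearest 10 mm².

M_n = M_u/φ = 405/0.90 = 450 kN·m.
With M_n = 0.85 f'_c a b (d − a/2), solve the quadratic for a:
a = d − √(d² − 2M_n/(0.85 f'_c b)) = 540 − √(540² − 2 × 450×10⁶/(0.85 × 40.9 × 470)) = 53.67 mm.
A_s = 0.85 f'_c a b / f_y = 0.85 × 40.9 × 53.67 × 470 / 400 = 2192.4 mm².

A_s ≈ 2190 mm²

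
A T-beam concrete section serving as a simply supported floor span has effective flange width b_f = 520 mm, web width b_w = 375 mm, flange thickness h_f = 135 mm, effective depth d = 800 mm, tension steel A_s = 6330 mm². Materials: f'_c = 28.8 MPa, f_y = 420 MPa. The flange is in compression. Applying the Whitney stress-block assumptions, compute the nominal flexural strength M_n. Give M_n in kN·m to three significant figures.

Tension: T = A_s f_y = 6330 × 420 = 2658600 N.
Try a within the flange: a = T/(0.85 f'_c b_f) = 2658600/(0.85 × 28.8 × 520) = 208.85 mm.
a = 208.85 > h_f = 135 mm: the block extends into the web. Split into flange-overhang and web parts.
C_f = 0.85 f'_c (b_f − b_w) h_f = 0.85 × 28.8 × (520 − 375) × 135 = 479196 N.
Remaining web compression depth: a_w = (T − C_f)/(0.85 f'_c b_w) = (2658600 − 479196)/(0.85 × 28.8 × 375) = 237.41 mm.
M_n = C_f(d − h_f/2) + (T − C_f)(d − a_w/2) = 479196 × (800 − 67.5) + 2179404 × (800 − 118.705) = 351.01 + 1484.82 = 1835.83 × 10⁶ N·mm.
M_n = 1835.83 kN·m.

M_n ≈ 1840 kN·m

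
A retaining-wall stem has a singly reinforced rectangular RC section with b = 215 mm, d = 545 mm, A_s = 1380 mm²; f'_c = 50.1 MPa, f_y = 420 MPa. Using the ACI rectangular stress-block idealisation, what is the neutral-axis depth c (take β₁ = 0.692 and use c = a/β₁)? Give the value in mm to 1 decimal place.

c ≈ 91.5 mm

T = A_s f_y = 1380 × 420 = 579600 N = 579.6 kN.
Setting C = 0.85 f'_c a b equal to T: a = 579600/(0.85 × 50.1 × 215) = 63.304 mm.
With β₁ = 0.692, c = a/β₁ = 63.304/0.692 = 91.5 mm.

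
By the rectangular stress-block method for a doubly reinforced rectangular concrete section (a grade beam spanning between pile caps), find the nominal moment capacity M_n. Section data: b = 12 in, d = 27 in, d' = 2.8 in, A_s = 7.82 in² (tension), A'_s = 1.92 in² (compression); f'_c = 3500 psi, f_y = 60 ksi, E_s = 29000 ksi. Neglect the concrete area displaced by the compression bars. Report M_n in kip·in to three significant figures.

Assume both steels yield.
a = (A_s − A'_s) f_y/(0.85 f'_c b) = (7.82 − 1.92) × 60/(0.85 × 3.5 × 12) = 9.916 in.
c = a/β₁ = 9.916/0.85 = 11.666 in; ε'_s = 0.003(c − d')/c = 0.0023 ≥ ε_y = 0.0021, so the compression steel yields.
M_n = (A_s − A'_s) f_y (d − a/2) + A'_s f_y (d − d') = 354 × (27 − 4.958) + 115.2 × (27 − 2.8) = 7802.9 + 2787.8 = 10590.7 kip·in.

M_n ≈ 10600 kip·in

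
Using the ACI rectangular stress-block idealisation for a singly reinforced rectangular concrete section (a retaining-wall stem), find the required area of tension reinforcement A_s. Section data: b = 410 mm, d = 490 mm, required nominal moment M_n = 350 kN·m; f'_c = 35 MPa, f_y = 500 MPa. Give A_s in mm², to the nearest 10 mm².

A_s ≈ 1530 mm²

With M_n = 0.85 f'_c a b (d − a/2), solve the quadratic for a:
a = d − √(d² − 2M_n/(0.85 f'_c b)) = 490 − √(490² − 2 × 350×10⁶/(0.85 × 35 × 410)) = 62.55 mm.
A_s = 0.85 f'_c a b / f_y = 0.85 × 35 × 62.55 × 410 / 500 = 1525.9 mm².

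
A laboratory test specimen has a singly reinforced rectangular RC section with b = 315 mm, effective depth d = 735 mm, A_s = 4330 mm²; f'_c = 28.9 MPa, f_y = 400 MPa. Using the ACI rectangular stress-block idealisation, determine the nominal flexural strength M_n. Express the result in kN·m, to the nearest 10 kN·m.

T = A_s f_y = 4330 × 400 = 1732000 N = 1732 kN.
From C = T: a = T/(0.85 f'_c b) = 1732000/(0.85 × 28.9 × 315) = 223.83 mm.
M_n = T(d − a/2) = 1732 kN × (735 − 111.915) mm = 1079.18 kN·m.

M_n ≈ 1080 kN·m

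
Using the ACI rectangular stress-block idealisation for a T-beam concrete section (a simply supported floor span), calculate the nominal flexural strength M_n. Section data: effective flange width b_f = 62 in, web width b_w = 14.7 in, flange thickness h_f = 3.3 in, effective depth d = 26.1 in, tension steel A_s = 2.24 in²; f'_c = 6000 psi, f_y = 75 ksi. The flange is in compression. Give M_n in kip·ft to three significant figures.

Tension: T = A_s f_y = 2.24 × 75 = 168 kips.
Try a within the flange: a = T/(0.85 f'_c b_f) = 168/(0.85 × 6 × 62) = 0.531 in.
Since a = 0.531 ≤ h_f = 3.3 in, the stress block lies entirely in the flange; analyse as a rectangular beam of width b_f.
M_n = T(d − a/2) = 168 × (26.1 − 0.2655) = 4340.2 kip·in.
M_n = 4340.2/12 = 361.68 kip·ft.

M_n ≈ 362 kip·ft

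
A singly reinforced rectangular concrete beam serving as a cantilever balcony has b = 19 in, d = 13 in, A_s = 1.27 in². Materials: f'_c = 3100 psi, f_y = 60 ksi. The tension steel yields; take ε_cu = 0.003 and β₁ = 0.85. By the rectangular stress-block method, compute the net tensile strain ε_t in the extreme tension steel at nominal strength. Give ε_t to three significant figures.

ε_t ≈ 0.0188

a = A_s f_y/(0.85 f'_c b) = 1.522 in.
β₁ = 0.85, so c = a/β₁ = 1.522/0.85 = 1.791 in.
From the linear strain diagram with ε_cu = 0.003: ε_t = 0.003 (d − c)/c = 0.003 × (13 − 1.791)/1.791 = 0.0188.
Since ε_t ≥ 0.005, the section is tension-controlled.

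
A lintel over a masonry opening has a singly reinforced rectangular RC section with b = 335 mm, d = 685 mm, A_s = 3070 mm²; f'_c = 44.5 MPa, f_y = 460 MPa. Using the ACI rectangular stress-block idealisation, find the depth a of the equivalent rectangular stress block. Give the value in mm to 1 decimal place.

T = A_s f_y = 3070 × 460 = 1412200 N = 1412.2 kN.
Setting C = 0.85 f'_c a b equal to T: a = 1412200/(0.85 × 44.5 × 335) = 111.4 mm.

a ≈ 111.4 mm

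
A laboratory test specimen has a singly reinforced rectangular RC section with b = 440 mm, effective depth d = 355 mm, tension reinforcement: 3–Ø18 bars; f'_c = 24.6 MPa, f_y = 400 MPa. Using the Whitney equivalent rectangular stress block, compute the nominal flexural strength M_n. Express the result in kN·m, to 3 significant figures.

M_n ≈ 103 kN·m

A_s = 3 × 254 = 762 mm².
T = A_s f_y = 762 × 400 = 304800 N = 304.8 kN.
From C = T: a = T/(0.85 f'_c b) = 304800/(0.85 × 24.6 × 440) = 33.13 mm.
M_n = T(d − a/2) = 304.8 kN × (355 − 16.565) mm = 103.15 kN·m.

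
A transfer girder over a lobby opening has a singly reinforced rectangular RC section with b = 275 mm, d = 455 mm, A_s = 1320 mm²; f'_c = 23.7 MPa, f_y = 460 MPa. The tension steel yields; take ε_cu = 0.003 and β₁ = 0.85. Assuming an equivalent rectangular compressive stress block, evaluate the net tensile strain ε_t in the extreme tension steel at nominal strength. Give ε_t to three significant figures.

a = A_s f_y/(0.85 f'_c b) = 109.61 mm.
β₁ = 0.85, so c = a/β₁ = 109.61/0.85 = 128.95 mm.
From the linear strain diagram with ε_cu = 0.003: ε_t = 0.003 (d − c)/c = 0.003 × (455 − 128.95)/128.95 = 0.00759.
Since ε_t ≥ 0.005, the section is tension-controlled.

ε_t ≈ 0.00759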